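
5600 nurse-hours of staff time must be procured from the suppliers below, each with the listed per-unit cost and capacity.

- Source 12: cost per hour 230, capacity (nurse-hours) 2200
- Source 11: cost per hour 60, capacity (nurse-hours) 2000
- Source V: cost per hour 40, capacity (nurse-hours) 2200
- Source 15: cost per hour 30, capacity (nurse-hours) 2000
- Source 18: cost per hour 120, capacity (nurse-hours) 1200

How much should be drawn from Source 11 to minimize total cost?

1400

Cheapest first:
Take 2000 from Source 15 at 30 → need 3600 more.
Source V at 40: take all 2200 nurse-hours → 1400 still needed.
Take 1400 from Source 11 at 60 to finish.
Source 18, Source 12: unused.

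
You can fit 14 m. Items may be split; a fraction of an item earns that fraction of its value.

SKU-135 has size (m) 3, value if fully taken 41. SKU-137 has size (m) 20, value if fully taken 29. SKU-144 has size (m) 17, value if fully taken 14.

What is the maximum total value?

Sort by value density: SKU-135 41/3≈13.7, SKU-137 29/20≈1.45, SKU-144 14/17≈0.824.
Take all of SKU-135 (3 m, value 41) ; 11 m left.
Only 11 m remain; take 11/20 of SKU-137 for value 29×11/20 = 15.95.
Total value = 56.95.

56.95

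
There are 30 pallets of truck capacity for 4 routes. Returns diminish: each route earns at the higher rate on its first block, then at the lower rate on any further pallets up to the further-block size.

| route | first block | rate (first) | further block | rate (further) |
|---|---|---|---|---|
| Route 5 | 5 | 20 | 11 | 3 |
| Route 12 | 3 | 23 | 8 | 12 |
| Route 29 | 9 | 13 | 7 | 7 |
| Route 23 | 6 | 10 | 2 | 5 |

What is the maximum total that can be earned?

Order all 8 blocks by rate: Route 12/first 23 > Route 5/first 20 > Route 29/first 13 > Route 12/second 12 > Route 23/first 10 > Route 29/second 7 > Route 23/second 5 > Route 5/second 3.
Route 12 first at 23: fill all 3 → 27 left.
Route 5/first (20): +5 → 22 left.
Route 29/first (13): +9 → 13 left.
Route 12/second (12): +8 → 5 left.
Route 23/first: +5 of 6 at 10; pool empty.
Total = 23×3 + 20×5 + 13×9 + 12×8 + 10×5 = 432.

432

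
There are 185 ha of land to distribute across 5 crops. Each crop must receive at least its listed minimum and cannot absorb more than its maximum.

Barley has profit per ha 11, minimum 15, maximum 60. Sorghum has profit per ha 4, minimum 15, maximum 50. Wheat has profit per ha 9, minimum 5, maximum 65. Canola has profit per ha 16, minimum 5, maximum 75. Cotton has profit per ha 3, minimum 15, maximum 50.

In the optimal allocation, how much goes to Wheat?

20

Meeting every minimum uses 15+15+5+5+15 = 55 ha, leaving 130.
Highest profit per ha first: Canola 16 > Barley 11 > Wheat 9 > Sorghum 4 > Cotton 3.
Canola takes 70 more to reach its cap of 75 ; 60 left.
Give Barley 45 more to hit its cap of 60 ; 15 left.
Only 15 left; Wheat takes them to reach 20.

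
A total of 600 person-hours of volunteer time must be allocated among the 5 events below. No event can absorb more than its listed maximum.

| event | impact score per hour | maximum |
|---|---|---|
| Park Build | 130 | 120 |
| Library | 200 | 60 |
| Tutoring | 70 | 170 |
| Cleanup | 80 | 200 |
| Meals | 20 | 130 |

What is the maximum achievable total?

56500

Order the events by impact score per hour: Library 200 > Park Build 130 > Cleanup 80 > Tutoring 70 > Meals 20.
Library: +60 to 60 (cap) — 540 left.
Give Park Build 120 to hit its cap of 120 — 420 left.
Cleanup takes 200 to reach its cap of 200 — 220 left.
Tutoring: +170 to 170 (cap) — 50 left.
Meals has room for 130 but only 50 remain, so it gets 50.
Total = 130×120 + 200×60 + 70×170 + 80×200 + 20×50 = 56500.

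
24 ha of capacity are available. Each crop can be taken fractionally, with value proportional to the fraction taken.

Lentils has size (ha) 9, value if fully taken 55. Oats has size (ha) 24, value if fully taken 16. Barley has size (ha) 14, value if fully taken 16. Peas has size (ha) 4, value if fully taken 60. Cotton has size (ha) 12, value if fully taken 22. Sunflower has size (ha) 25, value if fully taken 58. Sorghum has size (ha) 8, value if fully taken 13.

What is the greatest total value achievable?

Sort by value density: Peas 60/4≈15, Lentils 55/9≈6.11, Sunflower 58/25≈2.32, Cotton 22/12≈1.83, Sorghum 13/8≈1.62, Barley 16/14≈1.14, Oats 16/24≈0.667.
Peas: take in full, 4 ha for value 60 ; 20 left.
Take all of Lentils (9 ha, value 55) ; 11 ha left.
Fill the last 11 ha with part of Sunflower: 11/25 of it earns 25.52.
Total value = 140.52.

140.52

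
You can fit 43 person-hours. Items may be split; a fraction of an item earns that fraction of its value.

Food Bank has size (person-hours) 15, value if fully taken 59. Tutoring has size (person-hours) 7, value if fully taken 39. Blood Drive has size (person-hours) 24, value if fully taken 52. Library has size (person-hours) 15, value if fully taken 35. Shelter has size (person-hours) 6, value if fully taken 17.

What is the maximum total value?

150

Sort by value density: Tutoring 39/7≈5.57, Food Bank 59/15≈3.93, Shelter 17/6≈2.83, Library 35/15≈2.33, Blood Drive 52/24≈2.17.
Tutoring: take in full, 7 person-hours for value 39 → 36 left.
Food Bank: take in full, 15 person-hours for value 59 → 21 left.
All 6 person-hours of Shelter fit (value 17) → 15 remain.
Library: take in full, 15 person-hours for value 35 → 0 left.
Total value = 150.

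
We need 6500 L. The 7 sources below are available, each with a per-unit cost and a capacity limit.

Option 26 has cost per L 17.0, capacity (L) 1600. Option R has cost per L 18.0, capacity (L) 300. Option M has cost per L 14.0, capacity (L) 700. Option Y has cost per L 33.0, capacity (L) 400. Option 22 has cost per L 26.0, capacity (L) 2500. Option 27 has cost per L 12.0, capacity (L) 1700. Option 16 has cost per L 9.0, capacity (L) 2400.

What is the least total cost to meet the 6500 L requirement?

80800

Cheapest first:
Take 2400 from Option 16 at 9.0 — need 4100 more.
Take 1700 from Option 27 at 12.0 — need 2400 more.
Option M at 14.0: take all 700 L — 1700 still needed.
Option 26 at 17.0: take all 1600 L — 100 still needed.
Option R at 18.0: take 100 of its 300 — requirement met.
Option 22, Option Y: unused.
Cost = 2400×9.0 + 1700×12.0 + 700×14.0 + 1600×17.0 + 100×18.0 = 80800.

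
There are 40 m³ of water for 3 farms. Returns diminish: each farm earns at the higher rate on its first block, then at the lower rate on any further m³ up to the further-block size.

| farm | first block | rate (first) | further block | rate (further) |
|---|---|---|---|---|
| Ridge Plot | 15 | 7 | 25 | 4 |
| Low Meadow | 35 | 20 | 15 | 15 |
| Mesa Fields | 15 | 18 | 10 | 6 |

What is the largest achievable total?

790

Order all 6 blocks by rate: Low Meadow/T1 20 > Mesa Fields/T1 18 > Low Meadow/T2 15 > Ridge Plot/T1 7 > Mesa Fields/T2 6 > Ridge Plot/T2 4.
Low Meadow/T1 (20): +35 — 5 left.
Mesa Fields T1 at 18: only 5 left, fill 5.
Total = 20×35 + 18×5 = 790.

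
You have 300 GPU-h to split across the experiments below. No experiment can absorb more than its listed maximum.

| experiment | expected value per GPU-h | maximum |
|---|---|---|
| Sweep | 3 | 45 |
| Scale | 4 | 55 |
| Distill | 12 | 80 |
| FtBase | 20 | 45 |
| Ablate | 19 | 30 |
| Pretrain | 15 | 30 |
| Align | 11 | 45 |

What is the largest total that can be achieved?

3640

Rank by expected value per GPU-h: FtBase 20 > Ablate 19 > Pretrain 15 > Distill 12 > Align 11 > Scale 4 > Sweep 3.
FtBase takes 45 to reach its cap of 45 → 255 left.
Ablate takes 30 to reach its cap of 30 → 225 left.
Pretrain: +30 to 30 (cap) → 195 left.
Distill: +80 to 80 (cap) → 115 left.
Align takes 45 to reach its cap of 45 → 70 left.
Give Scale 55 to hit its cap of 55 → 15 left.
Sweep has room for 45 but only 15 remain, so it gets 15.
Total = 3×15 + 4×55 + 12×80 + 20×45 + 19×30 + 15×30 + 11×45 = 3640.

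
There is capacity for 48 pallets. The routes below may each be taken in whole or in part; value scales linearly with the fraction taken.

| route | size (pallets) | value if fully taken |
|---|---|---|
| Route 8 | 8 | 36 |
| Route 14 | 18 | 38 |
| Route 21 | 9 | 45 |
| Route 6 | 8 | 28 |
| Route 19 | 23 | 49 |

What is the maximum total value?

Rank by value-to-size ratio: Route 21 45/9≈5, Route 8 36/8≈4.5, Route 6 28/8≈3.5, Route 19 49/23≈2.13, Route 14 38/18≈2.11.
All 9 pallets of Route 21 fit (value 45) → 39 remain.
All 8 pallets of Route 8 fit (value 36) → 31 remain.
Route 6: take in full, 8 pallets for value 28 → 23 left.
Route 19: take in full, 23 pallets for value 49 → 0 left.
Total value = 158.

158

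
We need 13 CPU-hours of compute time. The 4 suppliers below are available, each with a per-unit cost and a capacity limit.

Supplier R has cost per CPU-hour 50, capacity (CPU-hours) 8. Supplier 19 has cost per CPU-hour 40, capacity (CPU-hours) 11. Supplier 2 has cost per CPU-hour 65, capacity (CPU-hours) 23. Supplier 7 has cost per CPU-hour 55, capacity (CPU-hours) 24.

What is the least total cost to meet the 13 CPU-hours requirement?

Use suppliers in increasing cost order.
Take 11 from Supplier 19 at 40 → need 2 more.
Take 2 from Supplier R at 50 to finish.
Supplier 7, Supplier 2: unused.
Cost = 11×40 + 2×50 = 540.

540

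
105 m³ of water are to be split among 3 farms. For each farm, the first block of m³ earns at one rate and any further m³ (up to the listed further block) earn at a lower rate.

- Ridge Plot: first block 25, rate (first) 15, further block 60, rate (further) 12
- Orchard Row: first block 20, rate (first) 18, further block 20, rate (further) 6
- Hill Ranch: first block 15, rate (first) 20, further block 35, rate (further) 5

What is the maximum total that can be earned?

Rank every tier by rate: Hill Ranch/first 20 > Orchard Row/first 18 > Ridge Plot/first 15 > Ridge Plot/second 12 > Orchard Row/second 6 > Hill Ranch/second 5.
Hill Ranch first at 20: fill all 15 ; 90 left.
Fill Orchard Row first block (20 at 18) ; 70 left.
Ridge Plot first at 15: fill all 25 ; 45 left.
45 remain; put them into Ridge Plot second at 12.
Total = 20×15 + 18×20 + 15×25 + 12×45 = 1575.

1575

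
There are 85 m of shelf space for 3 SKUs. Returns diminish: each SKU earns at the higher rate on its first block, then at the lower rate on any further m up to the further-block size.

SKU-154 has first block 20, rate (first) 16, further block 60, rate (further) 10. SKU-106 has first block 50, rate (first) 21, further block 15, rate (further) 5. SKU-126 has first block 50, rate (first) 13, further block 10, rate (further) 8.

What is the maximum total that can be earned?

Rank every tier by rate: SKU-106/first 21 > SKU-154/first 16 > SKU-126/first 13 > SKU-154/second 10 > SKU-126/second 8 > SKU-106/second 5.
SKU-106 first at 21: fill all 50 ; 35 left.
Fill SKU-154 first block (20 at 16) ; 15 left.
SKU-126/first: +15 of 50 at 13; pool empty.
Total = 21×50 + 16×20 + 13×15 = 1565.

1565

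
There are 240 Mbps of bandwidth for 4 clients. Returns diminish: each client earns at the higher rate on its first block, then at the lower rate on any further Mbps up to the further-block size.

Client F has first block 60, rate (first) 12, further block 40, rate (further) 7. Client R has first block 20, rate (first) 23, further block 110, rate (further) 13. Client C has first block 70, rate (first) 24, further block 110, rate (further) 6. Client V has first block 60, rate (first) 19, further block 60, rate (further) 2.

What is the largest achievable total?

4450

Rank every tier by rate: Client C/tier1 24 > Client R/tier1 23 > Client V/tier1 19 > Client R/tier2 13 > Client F/tier1 12 > Client F/tier2 7 > Client C/tier2 6 > Client V/tier2 2.
Client C tier1 at 24: fill all 70 → 170 left.
Client R/tier1 (23): +20 → 150 left.
Client V/tier1 (19): +60 → 90 left.
Client R/tier2: +90 of 110 at 13; pool empty.
Total = 24×70 + 23×20 + 19×60 + 13×90 = 4450.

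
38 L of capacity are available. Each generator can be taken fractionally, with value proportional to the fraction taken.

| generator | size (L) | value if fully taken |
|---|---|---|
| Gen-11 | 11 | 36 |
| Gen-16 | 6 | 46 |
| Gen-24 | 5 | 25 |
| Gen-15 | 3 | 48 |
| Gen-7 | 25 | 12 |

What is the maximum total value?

161.24

Rank by value-to-size ratio: Gen-15 48/3≈16, Gen-16 46/6≈7.67, Gen-24 25/5≈5, Gen-11 36/11≈3.27, Gen-7 12/25≈0.48.
All 3 L of Gen-15 fit (value 48) — 35 remain.
Gen-16: take in full, 6 L for value 46 — 29 left.
Take all of Gen-24 (5 L, value 25) — 24 L left.
Gen-11: take in full, 11 L for value 36 — 13 left.
13 L left: a 13/25 share of Gen-7 gives 12×13/25 = 6.24.
Total value = 161.24.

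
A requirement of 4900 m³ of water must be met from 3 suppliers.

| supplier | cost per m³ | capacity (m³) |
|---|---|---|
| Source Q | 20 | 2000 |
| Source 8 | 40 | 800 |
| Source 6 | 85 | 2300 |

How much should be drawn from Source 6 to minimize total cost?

2100

Use suppliers in increasing cost order.
Source Q at 20: take all 2000 m³ — 2900 still needed.
Source 8 (40): use full 800 — 2100 m³ to go.
Take 2100 from Source 6 at 85 to finish.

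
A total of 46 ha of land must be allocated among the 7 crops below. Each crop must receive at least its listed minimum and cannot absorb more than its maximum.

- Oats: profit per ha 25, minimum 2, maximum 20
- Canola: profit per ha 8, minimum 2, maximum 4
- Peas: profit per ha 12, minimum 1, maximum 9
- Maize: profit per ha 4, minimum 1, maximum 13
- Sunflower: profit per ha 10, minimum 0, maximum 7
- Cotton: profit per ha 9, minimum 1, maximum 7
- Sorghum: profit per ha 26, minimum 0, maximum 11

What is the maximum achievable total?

Meeting every minimum uses 2+2+1+1+0+1+0 = 7 ha, leaving 39.
Order the crops by profit per ha: Sorghum 26 > Oats 25 > Peas 12 > Sunflower 10 > Cotton 9 > Canola 8 > Maize 4.
Give Sorghum 11 more to hit its cap of 11 ; 28 left.
Give Oats 18 more to hit its cap of 20 ; 10 left.
Peas: +8 to 9 (cap) ; 2 left.
Sunflower: +2 (room for 7) → 2. Pool exhausted.
Total = 25×20 + 8×2 + 12×9 + 4×1 + 10×2 + 9×1 + 26×11 = 943.

943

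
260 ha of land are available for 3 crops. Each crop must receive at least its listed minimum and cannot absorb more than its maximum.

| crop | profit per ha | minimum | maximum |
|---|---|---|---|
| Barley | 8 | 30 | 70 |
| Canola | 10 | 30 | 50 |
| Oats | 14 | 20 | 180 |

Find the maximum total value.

Meeting every minimum uses 30+30+20 = 80 ha, leaving 180.
Rank by profit per ha: Oats 14 > Canola 10 > Barley 8.
Oats: +160 to 180 (cap) — 20 left.
Give Canola 20 more to hit its cap of 50 — 0 left.
Total = 8×30 + 10×50 + 14×180 = 3260.

3260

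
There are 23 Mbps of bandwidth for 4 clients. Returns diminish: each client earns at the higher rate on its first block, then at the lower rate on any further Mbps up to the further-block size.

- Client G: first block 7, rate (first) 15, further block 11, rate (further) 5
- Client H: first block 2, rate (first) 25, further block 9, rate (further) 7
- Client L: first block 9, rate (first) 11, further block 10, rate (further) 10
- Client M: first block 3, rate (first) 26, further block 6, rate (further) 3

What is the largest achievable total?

Order all 8 blocks by rate: Client M/T1 26 > Client H/T1 25 > Client G/T1 15 > Client L/T1 11 > Client L/T2 10 > Client H/T2 7 > Client G/T2 5 > Client M/T2 3.
Fill Client M T1 block (3 at 26) → 20 left.
Fill Client H T1 block (2 at 25) → 18 left.
Fill Client G T1 block (7 at 15) → 11 left.
Fill Client L T1 block (9 at 11) → 2 left.
Client L T2 at 10: only 2 left, fill 2.
Total = 26×3 + 25×2 + 15×7 + 11×9 + 10×2 = 352.

352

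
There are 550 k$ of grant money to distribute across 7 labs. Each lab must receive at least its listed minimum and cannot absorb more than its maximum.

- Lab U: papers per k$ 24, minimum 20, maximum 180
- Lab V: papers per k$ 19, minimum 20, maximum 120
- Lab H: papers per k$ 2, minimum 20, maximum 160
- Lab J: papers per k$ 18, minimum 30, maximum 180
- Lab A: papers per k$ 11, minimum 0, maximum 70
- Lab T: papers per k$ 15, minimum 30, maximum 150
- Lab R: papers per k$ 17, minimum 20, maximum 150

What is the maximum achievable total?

10670

Meeting every minimum uses 20+20+20+30+0+30+20 = 140 k$, leaving 410.
Highest papers per k$ first: Lab U 24 > Lab V 19 > Lab J 18 > Lab R 17 > Lab T 15 > Lab A 11 > Lab H 2.
Lab U: +160 to 180 (cap) ; 250 left.
Lab V takes 100 more to reach its cap of 120 ; 150 left.
Lab J: +150 to 180 (cap) ; 0 left.
Total = 24×180 + 19×120 + 2×20 + 18×180 + 15×30 + 17×20 = 10670.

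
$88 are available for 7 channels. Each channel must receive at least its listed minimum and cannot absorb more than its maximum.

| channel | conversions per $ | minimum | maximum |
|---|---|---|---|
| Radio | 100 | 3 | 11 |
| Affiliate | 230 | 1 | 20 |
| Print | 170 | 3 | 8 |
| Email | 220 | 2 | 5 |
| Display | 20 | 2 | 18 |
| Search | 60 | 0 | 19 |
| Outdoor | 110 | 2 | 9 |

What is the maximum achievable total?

10610

Meeting every minimum uses 3+1+3+2+2+0+2 = 13 $, leaving 75.
Rank by conversions per $: Affiliate 230 > Email 220 > Print 170 > Outdoor 110 > Radio 100 > Search 60 > Display 20.
Affiliate: +19 to 20 (cap) → 56 left.
Email takes 3 more to reach its cap of 5 → 53 left.
Print: +5 to 8 (cap) → 48 left.
Give Outdoor 7 more to hit its cap of 9 → 41 left.
Radio: +8 to 11 (cap) → 33 left.
Give Search 19 more to hit its cap of 19 → 14 left.
Display has room for 16 more but only 14 remain, so it gets 16.
Total = 100×11 + 230×20 + 170×8 + 220×5 + 20×16 + 60×19 + 110×9 = 10610.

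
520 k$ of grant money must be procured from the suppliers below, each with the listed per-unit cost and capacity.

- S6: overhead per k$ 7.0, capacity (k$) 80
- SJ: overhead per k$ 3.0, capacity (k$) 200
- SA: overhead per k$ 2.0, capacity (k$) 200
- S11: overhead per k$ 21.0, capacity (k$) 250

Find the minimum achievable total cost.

2400

Use suppliers in increasing cost order.
SA (2.0): use full 200 — 320 k$ to go.
Take 200 from SJ at 3.0 — need 120 more.
S6 (7.0): use full 80 — 40 k$ to go.
S11 at 21.0: take 40 of its 250 — requirement met.
Cost = 200×2.0 + 200×3.0 + 80×7.0 + 40×21.0 = 2400.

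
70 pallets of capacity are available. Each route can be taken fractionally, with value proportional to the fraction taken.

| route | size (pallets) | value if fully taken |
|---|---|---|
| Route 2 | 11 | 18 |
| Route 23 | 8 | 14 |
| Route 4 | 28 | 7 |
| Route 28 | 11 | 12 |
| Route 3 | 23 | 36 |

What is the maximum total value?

Sort by value density: Route 23 14/8≈1.75, Route 2 18/11≈1.64, Route 3 36/23≈1.57, Route 28 12/11≈1.09, Route 4 7/28≈0.25.
All 8 pallets of Route 23 fit (value 14) — 62 remain.
Route 2: take in full, 11 pallets for value 18 — 51 left.
All 23 pallets of Route 3 fit (value 36) — 28 remain.
Route 28: take in full, 11 pallets for value 12 — 17 left.
Only 17 pallets remain; take 17/28 of Route 4 for value 7×17/28 = 4.25.
Total value = 84.25.

84.25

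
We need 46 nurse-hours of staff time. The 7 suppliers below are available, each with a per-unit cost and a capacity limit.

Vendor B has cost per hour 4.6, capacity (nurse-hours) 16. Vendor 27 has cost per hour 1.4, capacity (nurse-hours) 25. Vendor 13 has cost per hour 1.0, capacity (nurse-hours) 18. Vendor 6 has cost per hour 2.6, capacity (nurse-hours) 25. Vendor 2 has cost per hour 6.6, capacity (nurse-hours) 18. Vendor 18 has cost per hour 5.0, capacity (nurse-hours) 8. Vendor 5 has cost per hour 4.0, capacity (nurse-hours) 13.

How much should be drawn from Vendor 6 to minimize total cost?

Fill from the cheapest supplier first.
Vendor 13 (1.0): use full 18 → 28 nurse-hours to go.
Vendor 27 (1.4): use full 25 → 3 nurse-hours to go.
Vendor 6 (2.6): take the remaining 3 → done.
Vendor 5, Vendor B, Vendor 18, Vendor 2: unused.

3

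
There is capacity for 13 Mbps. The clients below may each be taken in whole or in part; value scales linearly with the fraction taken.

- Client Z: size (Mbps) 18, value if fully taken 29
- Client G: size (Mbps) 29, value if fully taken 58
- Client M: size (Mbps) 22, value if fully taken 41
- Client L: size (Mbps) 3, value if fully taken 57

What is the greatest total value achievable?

77

Best value per unit of size first: Client L 57/3≈19, Client G 58/29≈2, Client M 41/22≈1.86, Client Z 29/18≈1.61.
Take all of Client L (3 Mbps, value 57) — 10 Mbps left.
Fill the last 10 Mbps with part of Client G: 10/29 of it earns 20.
Total value = 77.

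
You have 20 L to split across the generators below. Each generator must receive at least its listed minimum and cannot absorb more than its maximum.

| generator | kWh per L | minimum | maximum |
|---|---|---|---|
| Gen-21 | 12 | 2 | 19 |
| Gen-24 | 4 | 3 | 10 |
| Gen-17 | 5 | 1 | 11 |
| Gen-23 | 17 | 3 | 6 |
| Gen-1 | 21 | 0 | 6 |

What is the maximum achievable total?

293

Meeting every minimum uses 2+3+1+3+0 = 9 L, leaving 11.
Order the generators by kWh per L: Gen-1 21 > Gen-23 17 > Gen-21 12 > Gen-17 5 > Gen-24 4.
Gen-1 takes 6 more to reach its cap of 6 ; 5 left.
Gen-23: +3 to 6 (cap) ; 2 left.
Only 2 left; Gen-21 takes them to reach 4.
Total = 12×4 + 4×3 + 5×1 + 17×6 + 21×6 = 293.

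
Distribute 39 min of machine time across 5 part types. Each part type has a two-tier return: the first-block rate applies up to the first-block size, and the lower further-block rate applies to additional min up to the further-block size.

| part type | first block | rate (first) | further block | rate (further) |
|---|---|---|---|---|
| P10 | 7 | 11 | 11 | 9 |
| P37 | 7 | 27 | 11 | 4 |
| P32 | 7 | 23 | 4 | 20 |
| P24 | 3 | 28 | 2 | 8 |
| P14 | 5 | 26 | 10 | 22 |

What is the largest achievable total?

897

Treat each block as its own option and order by rate: P24/tier1 28 > P37/tier1 27 > P14/tier1 26 > P32/tier1 23 > P14/tier2 22 > P32/tier2 20 > P10/tier1 11 > P10/tier2 9 > P24/tier2 8 > P37/tier2 4.
Fill P24 tier1 block (3 at 28) → 36 left.
P37/tier1 (27): +7 → 29 left.
P14 tier1 at 26: fill all 5 → 24 left.
P32/tier1 (23): +7 → 17 left.
P14 tier2 at 22: fill all 10 → 7 left.
Fill P32 tier2 block (4 at 20) → 3 left.
P10 tier1 at 11: only 3 left, fill 3.
Total = 28×3 + 27×7 + 26×5 + 23×7 + 22×10 + 20×4 + 11×3 = 897.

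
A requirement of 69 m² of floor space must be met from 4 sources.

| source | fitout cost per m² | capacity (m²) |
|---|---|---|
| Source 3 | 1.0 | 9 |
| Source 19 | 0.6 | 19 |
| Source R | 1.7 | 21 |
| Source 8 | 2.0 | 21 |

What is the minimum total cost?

96.1

Use sources in increasing cost order.
Take 19 from Source 19 at 0.6 — need 50 more.
Source 3 at 1.0: take all 9 m² — 41 still needed.
Take 21 from Source R at 1.7 — need 20 more.
Take 20 from Source 8 at 2.0 to finish.
Cost = 19×0.6 + 9×1.0 + 21×1.7 + 20×2.0 = 96.1.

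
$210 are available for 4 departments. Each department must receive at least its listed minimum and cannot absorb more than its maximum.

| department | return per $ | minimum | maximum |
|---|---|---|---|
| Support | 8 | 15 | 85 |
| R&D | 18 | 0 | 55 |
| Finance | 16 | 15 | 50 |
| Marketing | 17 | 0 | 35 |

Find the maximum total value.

Meeting every minimum uses 15+0+15+0 = 30 $, leaving 180.
Rank by return per $: R&D 18 > Marketing 17 > Finance 16 > Support 8.
R&D: +55 to 55 (cap) → 125 left.
Give Marketing 35 more to hit its cap of 35 → 90 left.
Give Finance 35 more to hit its cap of 50 → 55 left.
Only 55 left; Support takes them to reach 70.
Total = 8×70 + 18×55 + 16×50 + 17×35 = 2945.

2945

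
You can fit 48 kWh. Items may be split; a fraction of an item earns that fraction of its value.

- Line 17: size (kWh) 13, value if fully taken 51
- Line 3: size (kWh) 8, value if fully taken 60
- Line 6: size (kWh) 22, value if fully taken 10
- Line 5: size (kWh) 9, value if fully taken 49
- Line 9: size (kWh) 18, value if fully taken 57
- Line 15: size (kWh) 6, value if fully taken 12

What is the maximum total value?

217

Best value per unit of size first: Line 3 60/8≈7.5, Line 5 49/9≈5.44, Line 17 51/13≈3.92, Line 9 57/18≈3.17, Line 15 12/6≈2, Line 6 10/22≈0.455.
Take all of Line 3 (8 kWh, value 60) ; 40 kWh left.
Line 5: take in full, 9 kWh for value 49 ; 31 left.
All 13 kWh of Line 17 fit (value 51) ; 18 remain.
All 18 kWh of Line 9 fit (value 57) ; 0 remain.
Total value = 217.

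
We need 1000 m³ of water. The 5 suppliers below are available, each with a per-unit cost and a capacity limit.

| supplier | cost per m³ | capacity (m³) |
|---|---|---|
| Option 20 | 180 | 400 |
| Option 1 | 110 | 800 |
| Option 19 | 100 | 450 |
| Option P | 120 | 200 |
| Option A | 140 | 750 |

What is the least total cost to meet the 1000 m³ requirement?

Use suppliers in increasing cost order.
Option 19 (100): use full 450 ; 550 m³ to go.
Option 1 (110): take the remaining 550 ; done.
Option P, Option A, Option 20: unused.
Cost = 450×100 + 550×110 = 105500.

105500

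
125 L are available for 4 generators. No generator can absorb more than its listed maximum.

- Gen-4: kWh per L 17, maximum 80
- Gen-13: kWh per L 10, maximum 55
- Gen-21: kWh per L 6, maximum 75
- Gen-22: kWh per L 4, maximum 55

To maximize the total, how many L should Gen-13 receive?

45

Order the generators by kWh per L: Gen-4 17 > Gen-13 10 > Gen-21 6 > Gen-22 4.
Give Gen-4 80 to hit its cap of 80 ; 45 left.
Gen-13: +45 (room for 55) → 45. Pool exhausted.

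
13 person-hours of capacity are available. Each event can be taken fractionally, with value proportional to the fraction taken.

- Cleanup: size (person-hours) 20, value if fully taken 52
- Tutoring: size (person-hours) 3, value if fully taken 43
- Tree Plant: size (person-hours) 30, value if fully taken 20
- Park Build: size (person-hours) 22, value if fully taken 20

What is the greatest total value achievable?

69

Best value per unit of size first: Tutoring 43/3≈14.3, Cleanup 52/20≈2.6, Park Build 20/22≈0.909, Tree Plant 20/30≈0.667.
Tutoring: take in full, 3 person-hours for value 43 → 10 left.
Only 10 person-hours remain; take 10/20 of Cleanup for value 52×10/20 = 26.
Total value = 69.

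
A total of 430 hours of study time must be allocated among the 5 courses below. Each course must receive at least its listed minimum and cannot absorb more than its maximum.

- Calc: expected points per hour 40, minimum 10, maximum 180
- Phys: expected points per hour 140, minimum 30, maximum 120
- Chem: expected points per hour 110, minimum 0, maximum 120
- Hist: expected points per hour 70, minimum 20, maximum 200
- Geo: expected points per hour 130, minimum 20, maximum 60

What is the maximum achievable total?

Meeting every minimum uses 10+30+0+20+20 = 80 hours, leaving 350.
Highest expected points per hour first: Phys 140 > Geo 130 > Chem 110 > Hist 70 > Calc 40.
Give Phys 90 more to hit its cap of 120 ; 260 left.
Give Geo 40 more to hit its cap of 60 ; 220 left.
Chem: +120 to 120 (cap) ; 100 left.
Hist: +100 (room for 180) → 120. Pool exhausted.
Total = 40×10 + 140×120 + 110×120 + 70×120 + 130×60 = 46600.

46600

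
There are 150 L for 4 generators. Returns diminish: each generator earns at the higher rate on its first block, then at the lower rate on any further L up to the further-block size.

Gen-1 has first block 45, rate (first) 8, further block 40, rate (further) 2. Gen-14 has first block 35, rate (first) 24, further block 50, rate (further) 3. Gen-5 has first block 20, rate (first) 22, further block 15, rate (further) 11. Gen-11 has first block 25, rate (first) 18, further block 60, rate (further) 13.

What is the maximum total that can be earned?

2620

Rank every tier by rate: Gen-14/first 24 > Gen-5/first 22 > Gen-11/first 18 > Gen-11/second 13 > Gen-5/second 11 > Gen-1/first 8 > Gen-14/second 3 > Gen-1/second 2.
Fill Gen-14 first block (35 at 24) — 115 left.
Gen-5/first (22): +20 — 95 left.
Gen-11/first (18): +25 — 70 left.
Gen-11/second (13): +60 — 10 left.
10 remain; put them into Gen-5 second at 11.
Total = 24×35 + 22×20 + 18×25 + 13×60 + 11×10 = 2620.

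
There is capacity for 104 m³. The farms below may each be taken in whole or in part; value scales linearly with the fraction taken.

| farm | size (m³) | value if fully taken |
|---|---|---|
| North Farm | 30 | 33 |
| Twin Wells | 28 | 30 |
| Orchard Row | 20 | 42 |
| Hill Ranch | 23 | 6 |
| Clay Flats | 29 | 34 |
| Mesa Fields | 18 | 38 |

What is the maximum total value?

154.5

Best value per unit of size first: Mesa Fields 38/18≈2.11, Orchard Row 42/20≈2.1, Clay Flats 34/29≈1.17, North Farm 33/30≈1.1, Twin Wells 30/28≈1.07, Hill Ranch 6/23≈0.261.
All 18 m³ of Mesa Fields fit (value 38) ; 86 remain.
All 20 m³ of Orchard Row fit (value 42) ; 66 remain.
Take all of Clay Flats (29 m³, value 34) ; 37 m³ left.
North Farm: take in full, 30 m³ for value 33 ; 7 left.
Fill the last 7 m³ with part of Twin Wells: 7/28 of it earns 7.5.
Total value = 154.5.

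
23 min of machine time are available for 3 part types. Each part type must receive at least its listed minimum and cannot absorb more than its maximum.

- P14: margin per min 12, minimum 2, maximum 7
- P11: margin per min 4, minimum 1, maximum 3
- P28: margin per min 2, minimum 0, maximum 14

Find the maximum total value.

Meeting every minimum uses 2+1+0 = 3 min, leaving 20.
Highest margin per min first: P14 12 > P11 4 > P28 2.
Give P14 5 more to hit its cap of 7 → 15 left.
Give P11 2 more to hit its cap of 3 → 13 left.
Only 13 left; P28 takes them to reach 13.
Total = 12×7 + 4×3 + 2×13 = 122.

122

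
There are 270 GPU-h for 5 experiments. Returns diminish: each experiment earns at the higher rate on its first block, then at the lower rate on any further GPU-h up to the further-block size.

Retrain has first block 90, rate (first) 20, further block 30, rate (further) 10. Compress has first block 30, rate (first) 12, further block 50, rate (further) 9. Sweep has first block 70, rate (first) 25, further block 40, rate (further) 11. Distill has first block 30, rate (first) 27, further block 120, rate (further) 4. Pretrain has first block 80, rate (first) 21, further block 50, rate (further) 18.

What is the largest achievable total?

Rank every tier by rate: Distill/tier1 27 > Sweep/tier1 25 > Pretrain/tier1 21 > Retrain/tier1 20 > Pretrain/tier2 18 > Compress/tier1 12 > Sweep/tier2 11 > Retrain/tier2 10 > Compress/tier2 9 > Distill/tier2 4.
Distill/tier1 (27): +30 ; 240 left.
Fill Sweep tier1 block (70 at 25) ; 170 left.
Pretrain tier1 at 21: fill all 80 ; 90 left.
Retrain tier1 at 20: fill all 90 ; 0 left.
Total = 27×30 + 25×70 + 21×80 + 20×90 = 6040.

6040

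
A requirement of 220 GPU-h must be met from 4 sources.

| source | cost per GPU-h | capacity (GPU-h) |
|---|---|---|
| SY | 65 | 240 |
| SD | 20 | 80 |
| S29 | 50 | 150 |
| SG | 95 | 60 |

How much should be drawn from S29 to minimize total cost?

140

Use sources in increasing cost order.
Take 80 from SD at 20 ; need 140 more.
S29 (50): take the remaining 140 ; done.
SY, SG: unused.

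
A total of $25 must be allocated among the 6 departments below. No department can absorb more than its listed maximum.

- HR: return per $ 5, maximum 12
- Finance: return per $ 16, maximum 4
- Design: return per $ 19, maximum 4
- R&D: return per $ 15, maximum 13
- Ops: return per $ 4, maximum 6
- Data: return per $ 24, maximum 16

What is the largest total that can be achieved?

539

Order the departments by return per $: Data 24 > Design 19 > Finance 16 > R&D 15 > HR 5 > Ops 4.
Data takes 16 to reach its cap of 16 ; 9 left.
Give Design 4 to hit its cap of 4 ; 5 left.
Finance takes 4 to reach its cap of 4 ; 1 left.
R&D: +1 (room for 13) → 1. Pool exhausted.
Total = 16×4 + 19×4 + 15×1 + 24×16 = 539.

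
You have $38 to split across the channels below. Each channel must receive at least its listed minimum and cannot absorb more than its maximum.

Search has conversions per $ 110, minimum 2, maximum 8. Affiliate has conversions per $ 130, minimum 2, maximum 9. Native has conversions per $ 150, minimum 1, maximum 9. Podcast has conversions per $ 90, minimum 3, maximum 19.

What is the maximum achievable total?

4480

Meeting every minimum uses 2+2+1+3 = 8 $, leaving 30.
Rank by conversions per $: Native 150 > Affiliate 130 > Search 110 > Podcast 90.
Give Native 8 more to hit its cap of 9 — 22 left.
Affiliate takes 7 more to reach its cap of 9 — 15 left.
Search: +6 to 8 (cap) — 9 left.
Podcast has room for 16 more but only 9 remain, so it gets 12.
Total = 110×8 + 130×9 + 150×9 + 90×12 = 4480.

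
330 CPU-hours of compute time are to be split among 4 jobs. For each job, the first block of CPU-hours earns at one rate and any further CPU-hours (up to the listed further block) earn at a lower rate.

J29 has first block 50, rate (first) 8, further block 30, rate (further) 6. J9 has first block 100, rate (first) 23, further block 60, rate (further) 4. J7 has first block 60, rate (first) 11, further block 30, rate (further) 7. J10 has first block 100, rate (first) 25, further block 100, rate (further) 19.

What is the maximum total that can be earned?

7030

Rank every tier by rate: J10/tier1 25 > J9/tier1 23 > J10/tier2 19 > J7/tier1 11 > J29/tier1 8 > J7/tier2 7 > J29/tier2 6 > J9/tier2 4.
J10 tier1 at 25: fill all 100 → 230 left.
Fill J9 tier1 block (100 at 23) → 130 left.
J10/tier2 (19): +100 → 30 left.
J7/tier1: +30 of 60 at 11; pool empty.
Total = 25×100 + 23×100 + 19×100 + 11×30 = 7030.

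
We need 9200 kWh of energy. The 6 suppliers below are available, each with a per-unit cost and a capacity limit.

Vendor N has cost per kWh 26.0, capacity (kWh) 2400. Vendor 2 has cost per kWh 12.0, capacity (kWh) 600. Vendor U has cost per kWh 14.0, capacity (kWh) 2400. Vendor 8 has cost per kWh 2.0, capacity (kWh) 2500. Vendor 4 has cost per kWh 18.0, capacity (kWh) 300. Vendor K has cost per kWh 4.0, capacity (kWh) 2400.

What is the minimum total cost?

Use suppliers in increasing cost order.
Vendor 8 at 2.0: take all 2500 kWh ; 6700 still needed.
Vendor K (4.0): use full 2400 ; 4300 kWh to go.
Vendor 2 at 12.0: take all 600 kWh ; 3700 still needed.
Take 2400 from Vendor U at 14.0 ; need 1300 more.
Vendor 4 (18.0): use full 300 ; 1000 kWh to go.
Take 1000 from Vendor N at 26.0 to finish.
Cost = 2500×2.0 + 2400×4.0 + 600×12.0 + 2400×14.0 + 300×18.0 + 1000×26.0 = 86800.

86800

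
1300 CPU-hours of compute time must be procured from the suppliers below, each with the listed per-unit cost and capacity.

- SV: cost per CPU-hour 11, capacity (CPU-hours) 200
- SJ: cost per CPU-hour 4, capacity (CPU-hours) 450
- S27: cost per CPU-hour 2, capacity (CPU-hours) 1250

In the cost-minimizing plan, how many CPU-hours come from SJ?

50

Use suppliers in increasing cost order.
S27 (2): use full 1250 → 50 CPU-hours to go.
SJ at 4: take 50 of its 450 → requirement met.
SV: unused.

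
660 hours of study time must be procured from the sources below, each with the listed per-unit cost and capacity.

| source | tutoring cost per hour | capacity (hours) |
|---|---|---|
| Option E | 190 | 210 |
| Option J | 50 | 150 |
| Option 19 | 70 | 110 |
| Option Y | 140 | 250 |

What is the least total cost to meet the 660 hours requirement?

Use sources in increasing cost order.
Option J (50): use full 150 ; 510 hours to go.
Take 110 from Option 19 at 70 ; need 400 more.
Option Y (140): use full 250 ; 150 hours to go.
Option E (190): take the remaining 150 ; done.
Cost = 150×50 + 110×70 + 250×140 + 150×190 = 78700.

78700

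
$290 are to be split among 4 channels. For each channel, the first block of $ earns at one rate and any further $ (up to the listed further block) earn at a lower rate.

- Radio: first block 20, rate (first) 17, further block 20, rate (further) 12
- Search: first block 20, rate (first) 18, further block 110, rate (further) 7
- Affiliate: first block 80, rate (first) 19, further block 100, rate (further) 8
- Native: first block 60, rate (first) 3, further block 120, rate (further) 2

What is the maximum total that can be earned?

Rank every tier by rate: Affiliate/T1 19 > Search/T1 18 > Radio/T1 17 > Radio/T2 12 > Affiliate/T2 8 > Search/T2 7 > Native/T1 3 > Native/T2 2.
Affiliate/T1 (19): +80 ; 210 left.
Search T1 at 18: fill all 20 ; 190 left.
Fill Radio T1 block (20 at 17) ; 170 left.
Fill Radio T2 block (20 at 12) ; 150 left.
Fill Affiliate T2 block (100 at 8) ; 50 left.
Search T2 at 7: only 50 left, fill 50.
Total = 19×80 + 18×20 + 17×20 + 12×20 + 8×100 + 7×50 = 3610.

3610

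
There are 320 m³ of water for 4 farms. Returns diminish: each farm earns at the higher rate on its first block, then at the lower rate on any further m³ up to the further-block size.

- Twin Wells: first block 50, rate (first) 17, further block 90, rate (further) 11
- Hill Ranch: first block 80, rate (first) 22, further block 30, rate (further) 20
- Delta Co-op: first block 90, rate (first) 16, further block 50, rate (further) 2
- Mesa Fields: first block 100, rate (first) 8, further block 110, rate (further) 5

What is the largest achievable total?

5420

Treat each block as its own option and order by rate: Hill Ranch/T1 22 > Hill Ranch/T2 20 > Twin Wells/T1 17 > Delta Co-op/T1 16 > Twin Wells/T2 11 > Mesa Fields/T1 8 > Mesa Fields/T2 5 > Delta Co-op/T2 2.
Hill Ranch T1 at 22: fill all 80 → 240 left.
Hill Ranch T2 at 20: fill all 30 → 210 left.
Fill Twin Wells T1 block (50 at 17) → 160 left.
Delta Co-op/T1 (16): +90 → 70 left.
70 remain; put them into Twin Wells T2 at 11.
Total = 22×80 + 20×30 + 17×50 + 16×90 + 11×70 = 5420.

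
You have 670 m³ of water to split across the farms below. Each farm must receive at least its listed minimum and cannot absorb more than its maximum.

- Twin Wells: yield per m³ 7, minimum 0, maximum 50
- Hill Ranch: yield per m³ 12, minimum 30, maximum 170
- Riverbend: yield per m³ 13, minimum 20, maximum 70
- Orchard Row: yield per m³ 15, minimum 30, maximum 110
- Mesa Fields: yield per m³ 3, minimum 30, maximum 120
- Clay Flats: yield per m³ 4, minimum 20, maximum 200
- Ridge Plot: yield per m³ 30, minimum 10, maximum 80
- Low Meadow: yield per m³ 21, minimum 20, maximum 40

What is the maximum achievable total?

8760

Meeting every minimum uses 0+30+20+30+30+20+10+20 = 160 m³, leaving 510.
Rank by yield per m³: Ridge Plot 30 > Low Meadow 21 > Orchard Row 15 > Riverbend 13 > Hill Ranch 12 > Twin Wells 7 > Clay Flats 4 > Mesa Fields 3.
Give Ridge Plot 70 more to hit its cap of 80 ; 440 left.
Low Meadow: +20 to 40 (cap) ; 420 left.
Give Orchard Row 80 more to hit its cap of 110 ; 340 left.
Riverbend: +50 to 70 (cap) ; 290 left.
Hill Ranch: +140 to 170 (cap) ; 150 left.
Give Twin Wells 50 more to hit its cap of 50 ; 100 left.
Clay Flats: +100 (room for 180) → 120. Pool exhausted.
Total = 7×50 + 12×170 + 13×70 + 15×110 + 3×30 + 4×120 + 30×80 + 21×40 = 8760.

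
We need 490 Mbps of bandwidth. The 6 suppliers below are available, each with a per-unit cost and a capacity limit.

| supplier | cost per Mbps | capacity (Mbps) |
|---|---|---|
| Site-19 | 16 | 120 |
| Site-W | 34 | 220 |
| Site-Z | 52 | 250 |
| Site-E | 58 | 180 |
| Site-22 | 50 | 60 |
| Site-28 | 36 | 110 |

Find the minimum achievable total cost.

15360

Fill from the cheapest supplier first.
Take 120 from Site-19 at 16 ; need 370 more.
Take 220 from Site-W at 34 ; need 150 more.
Site-28 at 36: take all 110 Mbps ; 40 still needed.
Take 40 from Site-22 at 50 to finish.
Site-Z, Site-E: unused.
Cost = 120×16 + 220×34 + 110×36 + 40×50 = 15360.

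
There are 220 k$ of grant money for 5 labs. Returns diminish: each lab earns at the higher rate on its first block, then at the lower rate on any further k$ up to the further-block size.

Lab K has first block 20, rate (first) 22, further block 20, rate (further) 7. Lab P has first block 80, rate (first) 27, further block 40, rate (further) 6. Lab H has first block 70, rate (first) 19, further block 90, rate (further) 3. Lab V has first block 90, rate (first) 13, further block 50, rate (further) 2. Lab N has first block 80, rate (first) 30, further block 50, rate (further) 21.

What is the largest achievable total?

5840

Treat each block as its own option and order by rate: Lab N/first 30 > Lab P/first 27 > Lab K/first 22 > Lab N/second 21 > Lab H/first 19 > Lab V/first 13 > Lab K/second 7 > Lab P/second 6 > Lab H/second 3 > Lab V/second 2.
Fill Lab N first block (80 at 30) ; 140 left.
Lab P first at 27: fill all 80 ; 60 left.
Lab K first at 22: fill all 20 ; 40 left.
40 remain; put them into Lab N second at 21.
Total = 30×80 + 27×80 + 22×20 + 21×40 = 5840.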